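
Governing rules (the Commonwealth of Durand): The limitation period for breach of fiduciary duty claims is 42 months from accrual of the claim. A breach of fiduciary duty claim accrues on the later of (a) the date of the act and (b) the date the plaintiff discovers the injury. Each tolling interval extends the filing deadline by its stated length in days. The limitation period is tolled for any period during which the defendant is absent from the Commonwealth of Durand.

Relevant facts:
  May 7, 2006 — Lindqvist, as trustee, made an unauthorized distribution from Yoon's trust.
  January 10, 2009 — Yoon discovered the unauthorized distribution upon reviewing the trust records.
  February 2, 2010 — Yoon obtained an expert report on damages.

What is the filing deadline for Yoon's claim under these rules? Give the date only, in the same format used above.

The claim accrued on January 10, 2009 — the later of the May 7, 2006 act and the January 10, 2009 discovery.
The untolled deadline — 42 months after January 10, 2009 — is July 10, 2012.
None of the other events listed affects the running of the period under the stated rules.

July 10, 2012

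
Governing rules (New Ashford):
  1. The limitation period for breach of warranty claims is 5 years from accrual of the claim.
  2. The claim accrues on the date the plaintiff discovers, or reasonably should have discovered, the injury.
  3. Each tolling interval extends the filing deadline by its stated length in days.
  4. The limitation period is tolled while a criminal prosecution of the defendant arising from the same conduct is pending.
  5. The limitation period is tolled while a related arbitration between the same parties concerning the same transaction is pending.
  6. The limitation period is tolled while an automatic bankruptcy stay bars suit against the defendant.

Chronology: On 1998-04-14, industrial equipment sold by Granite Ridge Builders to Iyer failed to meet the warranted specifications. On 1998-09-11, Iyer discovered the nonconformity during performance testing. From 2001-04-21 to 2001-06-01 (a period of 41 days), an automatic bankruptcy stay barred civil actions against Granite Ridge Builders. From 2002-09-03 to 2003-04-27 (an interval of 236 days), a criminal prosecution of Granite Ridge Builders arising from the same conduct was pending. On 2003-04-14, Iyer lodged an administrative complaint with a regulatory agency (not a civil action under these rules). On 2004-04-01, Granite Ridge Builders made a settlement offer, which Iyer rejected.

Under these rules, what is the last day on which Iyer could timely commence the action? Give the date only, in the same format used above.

2004-06-14

Under the discovery rule, the claim accrued on 1998-09-11, when Iyer discovered the injury — not on the 1998-04-14 date of the underlying act.
The untolled deadline — 5 years after 1998-09-11 — is 2003-09-11.
The period was tolled for 41 days by the automatic bankruptcy stay (2001-04-21 to 2001-06-01), pushing the deadline to 2003-10-22.
The pending criminal prosecution from 2002-09-03 to 2003-04-27 tolled the period for 236 days, extending the deadline to 2004-06-14.
None of the other events listed affects the running of the period under the stated rules.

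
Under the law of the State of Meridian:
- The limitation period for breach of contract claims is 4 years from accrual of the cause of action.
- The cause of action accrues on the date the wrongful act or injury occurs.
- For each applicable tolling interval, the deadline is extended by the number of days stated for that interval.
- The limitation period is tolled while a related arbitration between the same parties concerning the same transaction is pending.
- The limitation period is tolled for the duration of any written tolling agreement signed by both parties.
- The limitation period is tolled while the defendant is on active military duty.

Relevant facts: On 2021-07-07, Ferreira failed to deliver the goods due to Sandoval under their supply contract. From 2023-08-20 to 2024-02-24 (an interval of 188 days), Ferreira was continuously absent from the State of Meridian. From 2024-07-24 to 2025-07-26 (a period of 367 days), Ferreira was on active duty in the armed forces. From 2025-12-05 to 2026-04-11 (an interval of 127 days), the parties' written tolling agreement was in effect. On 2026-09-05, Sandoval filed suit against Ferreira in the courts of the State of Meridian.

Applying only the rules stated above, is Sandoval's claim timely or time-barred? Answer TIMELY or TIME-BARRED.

TIMELY

The cause of action accrued on 2021-07-07, the date of the act.
Adding the 4 years base period to 2021-07-07 gives a deadline of 2025-07-07, before any tolling.
The period was tolled for 367 days by the defendant's active military service (2024-07-24 to 2025-07-26), pushing the deadline to 2026-07-09.
Because the written tolling agreement ran from 2025-12-05 to 2026-04-11, the deadline is extended by 127 days to 2026-11-13.
Although the defendant's absence ran from 2023-08-20 to 2024-02-24, the stated rules do not make that a tolling event, so it is disregarded.
The 2026-09-05 filing precedes the 2026-11-13 deadline; the claim is timely.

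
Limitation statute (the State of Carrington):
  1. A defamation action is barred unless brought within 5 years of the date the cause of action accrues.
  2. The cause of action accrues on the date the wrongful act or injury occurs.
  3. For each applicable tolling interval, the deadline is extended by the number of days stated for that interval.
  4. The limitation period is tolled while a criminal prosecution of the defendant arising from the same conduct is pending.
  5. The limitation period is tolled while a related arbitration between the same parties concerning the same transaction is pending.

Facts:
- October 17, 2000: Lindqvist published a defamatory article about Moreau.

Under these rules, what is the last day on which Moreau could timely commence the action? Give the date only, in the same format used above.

The claim accrued on October 17, 2000, when the wrongful act occurred.
The untolled deadline — 5 years after October 17, 2000 — is October 17, 2005.

October 17, 2005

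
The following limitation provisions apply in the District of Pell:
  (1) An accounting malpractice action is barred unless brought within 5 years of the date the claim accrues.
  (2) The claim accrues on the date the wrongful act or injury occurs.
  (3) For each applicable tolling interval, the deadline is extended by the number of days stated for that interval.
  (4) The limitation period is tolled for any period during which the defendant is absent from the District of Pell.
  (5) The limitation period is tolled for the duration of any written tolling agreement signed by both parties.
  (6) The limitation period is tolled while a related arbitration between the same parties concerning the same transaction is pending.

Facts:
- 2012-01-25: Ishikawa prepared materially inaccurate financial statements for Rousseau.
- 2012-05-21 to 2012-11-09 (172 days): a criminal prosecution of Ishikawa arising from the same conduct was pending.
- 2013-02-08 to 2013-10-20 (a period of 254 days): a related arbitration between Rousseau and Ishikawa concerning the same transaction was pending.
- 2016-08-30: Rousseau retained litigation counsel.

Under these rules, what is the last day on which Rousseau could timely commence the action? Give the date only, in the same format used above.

The limitation period began to run on 2012-01-25.
The untolled deadline — 5 years after 2012-01-25 — is 2017-01-25.
Because the pending related arbitration ran from 2013-02-08 to 2013-10-20, the deadline is extended by 254 days to 2017-10-06.
No stated provision tolls the period for a criminal prosecution, so the interval from 2012-05-21 to 2012-11-09 has no effect on the deadline.
None of the other events listed affects the running of the period under the stated rules.

2017-10-06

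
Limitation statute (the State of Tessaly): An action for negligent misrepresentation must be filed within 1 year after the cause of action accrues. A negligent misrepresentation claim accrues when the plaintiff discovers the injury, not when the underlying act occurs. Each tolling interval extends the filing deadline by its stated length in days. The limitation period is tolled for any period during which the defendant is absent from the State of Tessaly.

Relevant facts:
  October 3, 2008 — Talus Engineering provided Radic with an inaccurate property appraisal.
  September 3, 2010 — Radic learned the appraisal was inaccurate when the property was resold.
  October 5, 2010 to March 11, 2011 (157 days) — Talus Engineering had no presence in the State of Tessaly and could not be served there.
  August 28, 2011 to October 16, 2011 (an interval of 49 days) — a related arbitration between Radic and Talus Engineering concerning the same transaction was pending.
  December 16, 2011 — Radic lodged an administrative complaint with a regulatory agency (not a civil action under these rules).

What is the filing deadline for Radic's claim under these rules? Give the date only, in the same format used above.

February 7, 2012

Accrual is tied to discovery, so the period began on September 3, 2010 rather than on October 3, 2008 when the act occurred.
1 year from September 3, 2010 is September 3, 2011.
The period was tolled for 157 days by the defendant's absence from the jurisdiction (October 5, 2010 to March 11, 2011), pushing the deadline to February 7, 2012.
No stated provision tolls the period for a pending arbitration, so the interval from August 28, 2011 to October 16, 2011 has no effect on the deadline.
Nothing else in the chronology tolls or restarts the period.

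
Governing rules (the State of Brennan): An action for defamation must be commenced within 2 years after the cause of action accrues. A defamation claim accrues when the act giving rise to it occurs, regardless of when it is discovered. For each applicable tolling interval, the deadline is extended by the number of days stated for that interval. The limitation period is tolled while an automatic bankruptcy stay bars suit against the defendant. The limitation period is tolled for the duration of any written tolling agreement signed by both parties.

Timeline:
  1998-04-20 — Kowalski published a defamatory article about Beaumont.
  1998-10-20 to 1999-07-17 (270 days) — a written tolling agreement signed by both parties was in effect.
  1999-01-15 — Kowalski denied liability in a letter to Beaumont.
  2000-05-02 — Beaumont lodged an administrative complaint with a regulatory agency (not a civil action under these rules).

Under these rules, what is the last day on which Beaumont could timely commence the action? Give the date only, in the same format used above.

2001-01-15

The cause of action accrued on 1998-04-20, the date of the act.
The untolled deadline — 2 years after 1998-04-20 — is 2000-04-20.
Because the written tolling agreement ran from 1998-10-20 to 1999-07-17, the deadline is extended by 270 days to 2001-01-15.
None of the other events listed affects the running of the period under the stated rules.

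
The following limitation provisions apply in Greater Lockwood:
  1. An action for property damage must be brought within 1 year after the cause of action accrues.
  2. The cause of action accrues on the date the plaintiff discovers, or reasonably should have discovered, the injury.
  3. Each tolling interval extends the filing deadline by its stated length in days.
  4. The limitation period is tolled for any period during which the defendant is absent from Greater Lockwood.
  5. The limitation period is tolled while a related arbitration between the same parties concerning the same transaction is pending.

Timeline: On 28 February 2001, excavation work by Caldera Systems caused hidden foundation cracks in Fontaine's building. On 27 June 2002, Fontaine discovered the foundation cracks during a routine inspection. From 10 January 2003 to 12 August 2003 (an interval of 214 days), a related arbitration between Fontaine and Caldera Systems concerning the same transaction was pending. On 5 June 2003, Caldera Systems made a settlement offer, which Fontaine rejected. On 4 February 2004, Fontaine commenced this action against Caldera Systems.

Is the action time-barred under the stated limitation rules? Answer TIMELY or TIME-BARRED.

TIME-BARRED

The claim did not accrue until Fontaine discovered the injury on 27 June 2002; the 28 February 2001 act date does not start the clock under the stated rule.
The untolled deadline — 1 year after 27 June 2002 — is 27 June 2003.
The pending related arbitration from 10 January 2003 to 12 August 2003 tolled the period for 214 days, extending the deadline to 27 January 2004.
The other events in the timeline have no effect on the limitation period under the stated rules.
Fontaine filed on 4 February 2004, after the 27 January 2004 deadline, so the action is time-barred.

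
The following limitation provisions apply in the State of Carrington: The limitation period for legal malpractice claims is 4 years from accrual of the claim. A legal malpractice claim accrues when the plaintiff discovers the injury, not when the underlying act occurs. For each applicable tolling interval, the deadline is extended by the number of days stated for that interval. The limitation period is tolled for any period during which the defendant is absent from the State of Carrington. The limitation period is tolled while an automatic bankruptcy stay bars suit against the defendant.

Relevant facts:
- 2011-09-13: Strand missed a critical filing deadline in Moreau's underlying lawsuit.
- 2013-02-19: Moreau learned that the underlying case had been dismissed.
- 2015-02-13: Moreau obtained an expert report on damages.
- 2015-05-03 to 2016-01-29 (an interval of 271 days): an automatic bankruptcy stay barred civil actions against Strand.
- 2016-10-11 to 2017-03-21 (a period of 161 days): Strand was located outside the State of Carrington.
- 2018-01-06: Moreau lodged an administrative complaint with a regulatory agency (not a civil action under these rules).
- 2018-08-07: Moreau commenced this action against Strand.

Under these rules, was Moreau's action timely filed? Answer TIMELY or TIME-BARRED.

Accrual is tied to discovery, so the period began on 2013-02-19 rather than on 2011-09-13 when the act occurred.
The untolled deadline — 4 years after 2013-02-19 — is 2017-02-19.
Because the automatic bankruptcy stay ran from 2015-05-03 to 2016-01-29, the deadline is extended by 271 days to 2017-11-17.
Because the defendant's absence from the jurisdiction ran from 2016-10-11 to 2017-03-21, the deadline is extended by 161 days to 2018-04-27.
Nothing else in the chronology tolls or restarts the period.
Filing on 2018-08-07 missed the 2018-04-27 deadline — the action is time-barred.

TIME-BARRED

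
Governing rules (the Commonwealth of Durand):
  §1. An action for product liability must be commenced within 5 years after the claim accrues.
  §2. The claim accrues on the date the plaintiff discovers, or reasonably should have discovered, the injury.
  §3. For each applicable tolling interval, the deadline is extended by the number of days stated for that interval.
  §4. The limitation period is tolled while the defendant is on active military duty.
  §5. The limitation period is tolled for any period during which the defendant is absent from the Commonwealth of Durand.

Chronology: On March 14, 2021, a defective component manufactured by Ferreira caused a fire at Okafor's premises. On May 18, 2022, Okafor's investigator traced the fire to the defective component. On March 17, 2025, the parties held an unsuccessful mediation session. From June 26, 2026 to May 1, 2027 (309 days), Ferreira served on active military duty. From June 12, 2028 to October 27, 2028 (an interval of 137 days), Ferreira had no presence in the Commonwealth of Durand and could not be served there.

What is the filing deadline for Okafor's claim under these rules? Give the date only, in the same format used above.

Under the discovery rule, the claim accrued on May 18, 2022, when Okafor discovered the injury — not on the March 14, 2021 date of the underlying act.
5 years from May 18, 2022 is May 18, 2027.
The period was tolled for 309 days by the defendant's active military service (June 26, 2026 to May 1, 2027), pushing the deadline to March 22, 2028.
By the time the defendant's absence from the jurisdiction began on June 12, 2028, the limitation period had already expired on March 22, 2028; that interval cannot revive it.
None of the other events listed affects the running of the period under the stated rules.

March 22, 2028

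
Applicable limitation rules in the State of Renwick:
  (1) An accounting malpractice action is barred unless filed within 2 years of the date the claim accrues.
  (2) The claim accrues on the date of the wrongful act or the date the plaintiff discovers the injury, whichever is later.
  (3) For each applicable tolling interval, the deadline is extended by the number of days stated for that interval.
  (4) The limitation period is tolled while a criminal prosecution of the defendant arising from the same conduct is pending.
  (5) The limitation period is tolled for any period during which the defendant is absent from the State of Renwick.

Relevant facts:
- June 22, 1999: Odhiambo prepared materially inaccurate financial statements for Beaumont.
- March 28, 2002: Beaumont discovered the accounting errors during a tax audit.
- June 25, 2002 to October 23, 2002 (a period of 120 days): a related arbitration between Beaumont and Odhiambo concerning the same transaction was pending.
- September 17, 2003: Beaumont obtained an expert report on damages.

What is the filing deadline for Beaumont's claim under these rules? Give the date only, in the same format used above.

Because discovery on March 28, 2002 post-dates the June 22, 1999 act, accrual under the later-of rule falls on March 28, 2002.
2 years from March 28, 2002 is March 28, 2004.
Although a pending arbitration ran from June 25, 2002 to October 23, 2002, the stated rules do not make that a tolling event, so it is disregarded.
None of the other events listed affects the running of the period under the stated rules.

March 28, 2004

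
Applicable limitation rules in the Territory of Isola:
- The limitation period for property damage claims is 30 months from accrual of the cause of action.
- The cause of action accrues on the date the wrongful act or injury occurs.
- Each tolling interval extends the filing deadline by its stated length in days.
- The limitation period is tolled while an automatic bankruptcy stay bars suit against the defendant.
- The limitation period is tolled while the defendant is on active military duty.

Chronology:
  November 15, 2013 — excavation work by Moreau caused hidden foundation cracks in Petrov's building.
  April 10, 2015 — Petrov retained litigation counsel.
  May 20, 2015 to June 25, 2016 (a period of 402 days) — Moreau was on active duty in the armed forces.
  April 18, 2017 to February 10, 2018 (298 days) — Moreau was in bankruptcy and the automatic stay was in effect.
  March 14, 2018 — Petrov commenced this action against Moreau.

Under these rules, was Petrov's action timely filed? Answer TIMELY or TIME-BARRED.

The limitation period began to run on November 15, 2013.
30 months from November 15, 2013 is May 15, 2016.
The period was tolled for 402 days by the defendant's active military service (May 20, 2015 to June 25, 2016), pushing the deadline to June 21, 2017.
The automatic bankruptcy stay from April 18, 2017 to February 10, 2018 tolled the period for 298 days, extending the deadline to April 15, 2018.
The other events in the timeline have no effect on the limitation period under the stated rules.
The March 14, 2018 filing precedes the April 15, 2018 deadline; the claim is timely.

TIMELY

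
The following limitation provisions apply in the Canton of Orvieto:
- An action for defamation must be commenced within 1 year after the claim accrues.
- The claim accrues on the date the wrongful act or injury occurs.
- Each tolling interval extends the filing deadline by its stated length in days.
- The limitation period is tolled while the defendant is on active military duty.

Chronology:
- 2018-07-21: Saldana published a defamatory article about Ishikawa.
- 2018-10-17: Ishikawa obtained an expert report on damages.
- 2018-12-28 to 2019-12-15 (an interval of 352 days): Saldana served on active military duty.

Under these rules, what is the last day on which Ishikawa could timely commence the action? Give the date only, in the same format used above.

2020-07-07

The claim accrued on 2018-07-21, when the wrongful act occurred.
The untolled deadline — 1 year after 2018-07-21 — is 2019-07-21.
The defendant's active military service from 2018-12-28 to 2019-12-15 tolled the period for 352 days, extending the deadline to 2020-07-07.
The other events in the timeline have no effect on the limitation period under the stated rules.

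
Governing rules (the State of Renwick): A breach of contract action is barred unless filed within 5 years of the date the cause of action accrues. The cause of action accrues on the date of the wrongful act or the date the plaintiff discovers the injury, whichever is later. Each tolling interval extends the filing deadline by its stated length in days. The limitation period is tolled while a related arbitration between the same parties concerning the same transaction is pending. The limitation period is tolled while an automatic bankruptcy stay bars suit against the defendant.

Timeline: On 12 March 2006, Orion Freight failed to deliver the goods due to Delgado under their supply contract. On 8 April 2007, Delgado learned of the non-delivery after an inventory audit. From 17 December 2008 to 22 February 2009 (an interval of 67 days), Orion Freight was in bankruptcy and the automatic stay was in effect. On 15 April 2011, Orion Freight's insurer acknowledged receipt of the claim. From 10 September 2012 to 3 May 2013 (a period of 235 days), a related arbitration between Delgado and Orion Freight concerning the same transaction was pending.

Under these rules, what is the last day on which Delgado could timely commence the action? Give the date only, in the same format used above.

14 June 2012

The claim accrued on 8 April 2007 — the later of the 12 March 2006 act and the 8 April 2007 discovery.
The untolled deadline — 5 years after 8 April 2007 — is 8 April 2012.
The automatic bankruptcy stay from 17 December 2008 to 22 February 2009 tolled the period for 67 days, extending the deadline to 14 June 2012.
By the time the pending related arbitration began on 10 September 2012, the limitation period had already expired on 14 June 2012; that interval cannot revive it.
Nothing else in the chronology tolls or restarts the period.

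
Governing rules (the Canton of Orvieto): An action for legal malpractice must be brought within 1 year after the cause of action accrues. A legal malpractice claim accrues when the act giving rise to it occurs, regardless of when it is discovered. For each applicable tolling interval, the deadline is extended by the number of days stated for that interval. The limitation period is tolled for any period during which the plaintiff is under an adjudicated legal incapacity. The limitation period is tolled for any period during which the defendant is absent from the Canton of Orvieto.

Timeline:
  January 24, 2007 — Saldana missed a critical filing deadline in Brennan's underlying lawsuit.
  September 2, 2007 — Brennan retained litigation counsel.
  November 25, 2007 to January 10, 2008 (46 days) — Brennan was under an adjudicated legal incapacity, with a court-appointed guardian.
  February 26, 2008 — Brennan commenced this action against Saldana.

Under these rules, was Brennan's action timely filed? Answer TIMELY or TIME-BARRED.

The limitation period began to run on January 24, 2007.
1 year from January 24, 2007 is January 24, 2008.
The plaintiff's legal incapacity from November 25, 2007 to January 10, 2008 tolled the period for 46 days, extending the deadline to March 10, 2008.
Nothing else in the chronology tolls or restarts the period.
Brennan filed on February 26, 2008, before the March 10, 2008 deadline, so the action is timely.

TIMELY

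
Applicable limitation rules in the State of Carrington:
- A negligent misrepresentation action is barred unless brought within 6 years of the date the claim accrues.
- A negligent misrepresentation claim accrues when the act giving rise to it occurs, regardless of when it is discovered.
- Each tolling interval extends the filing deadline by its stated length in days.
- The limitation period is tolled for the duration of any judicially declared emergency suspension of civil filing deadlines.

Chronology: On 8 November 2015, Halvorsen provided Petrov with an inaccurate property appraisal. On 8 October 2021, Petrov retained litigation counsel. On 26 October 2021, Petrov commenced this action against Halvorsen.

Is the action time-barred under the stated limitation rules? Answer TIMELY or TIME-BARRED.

TIMELY

The limitation period began to run on 8 November 2015.
6 years from 8 November 2015 is 8 November 2021.
None of the other events listed affects the running of the period under the stated rules.
Filing on 26 October 2021 beat the 8 November 2021 deadline — the action is timely.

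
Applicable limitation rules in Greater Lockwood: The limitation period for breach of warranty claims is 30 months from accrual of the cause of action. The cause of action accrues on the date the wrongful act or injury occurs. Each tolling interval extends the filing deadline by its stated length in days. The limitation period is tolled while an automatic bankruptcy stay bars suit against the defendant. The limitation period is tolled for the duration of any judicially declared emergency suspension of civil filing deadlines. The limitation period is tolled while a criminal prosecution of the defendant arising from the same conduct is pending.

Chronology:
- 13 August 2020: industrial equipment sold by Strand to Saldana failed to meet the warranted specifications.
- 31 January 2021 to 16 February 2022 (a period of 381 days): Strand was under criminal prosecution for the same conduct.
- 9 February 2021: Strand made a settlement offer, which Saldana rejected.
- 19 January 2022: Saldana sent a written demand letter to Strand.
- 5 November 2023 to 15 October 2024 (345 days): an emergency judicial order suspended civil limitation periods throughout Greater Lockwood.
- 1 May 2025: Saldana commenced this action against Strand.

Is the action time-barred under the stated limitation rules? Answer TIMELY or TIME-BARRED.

TIME-BARRED

The limitation period began to run on 13 August 2020.
The untolled deadline — 30 months after 13 August 2020 — is 13 February 2023.
Because the pending criminal prosecution ran from 31 January 2021 to 16 February 2022, the deadline is extended by 381 days to 29 February 2024.
Because the emergency suspension of filing deadlines ran from 5 November 2023 to 15 October 2024, the deadline is extended by 345 days to 8 February 2025.
None of the other events listed affects the running of the period under the stated rules.
Filing on 1 May 2025 missed the 8 February 2025 deadline — the action is time-barred.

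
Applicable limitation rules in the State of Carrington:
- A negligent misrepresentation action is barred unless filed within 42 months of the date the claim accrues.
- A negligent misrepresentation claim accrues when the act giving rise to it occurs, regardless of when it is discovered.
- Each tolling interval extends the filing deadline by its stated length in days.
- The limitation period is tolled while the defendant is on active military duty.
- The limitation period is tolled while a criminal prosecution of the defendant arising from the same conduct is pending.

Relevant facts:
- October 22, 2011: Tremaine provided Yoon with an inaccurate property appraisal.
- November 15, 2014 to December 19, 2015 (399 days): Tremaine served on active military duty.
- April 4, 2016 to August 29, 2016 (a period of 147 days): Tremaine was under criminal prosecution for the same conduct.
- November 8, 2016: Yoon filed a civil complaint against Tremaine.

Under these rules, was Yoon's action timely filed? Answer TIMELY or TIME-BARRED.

TIME-BARRED

The claim accrued on October 22, 2011, the date of the act.
42 months from October 22, 2011 is April 22, 2015.
Because the defendant's active military service ran from November 15, 2014 to December 19, 2015, the deadline is extended by 399 days to May 25, 2016.
The pending criminal prosecution from April 4, 2016 to August 29, 2016 tolled the period for 147 days, extending the deadline to October 19, 2016.
Filing on November 8, 2016 missed the October 19, 2016 deadline — the action is time-barred.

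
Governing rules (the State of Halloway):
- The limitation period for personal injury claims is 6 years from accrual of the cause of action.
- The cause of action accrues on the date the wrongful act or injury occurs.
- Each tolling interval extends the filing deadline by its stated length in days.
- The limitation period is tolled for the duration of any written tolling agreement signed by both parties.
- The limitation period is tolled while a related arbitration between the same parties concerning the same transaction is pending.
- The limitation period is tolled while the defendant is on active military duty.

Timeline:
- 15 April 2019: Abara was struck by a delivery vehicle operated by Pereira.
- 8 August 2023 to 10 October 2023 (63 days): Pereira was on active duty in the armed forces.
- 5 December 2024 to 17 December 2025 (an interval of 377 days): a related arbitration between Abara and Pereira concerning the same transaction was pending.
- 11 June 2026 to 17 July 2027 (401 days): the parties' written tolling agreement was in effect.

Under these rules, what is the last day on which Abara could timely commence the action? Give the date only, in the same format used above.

4 August 2027

The limitation period began to run on 15 April 2019.
Adding the 6 years base period to 15 April 2019 gives a deadline of 15 April 2025, before any tolling.
Because the defendant's active military service ran from 8 August 2023 to 10 October 2023, the deadline is extended by 63 days to 17 June 2025.
Because the pending related arbitration ran from 5 December 2024 to 17 December 2025, the deadline is extended by 377 days to 29 June 2026.
The written tolling agreement from 11 June 2026 to 17 July 2027 tolled the period for 401 days, extending the deadline to 4 August 2027.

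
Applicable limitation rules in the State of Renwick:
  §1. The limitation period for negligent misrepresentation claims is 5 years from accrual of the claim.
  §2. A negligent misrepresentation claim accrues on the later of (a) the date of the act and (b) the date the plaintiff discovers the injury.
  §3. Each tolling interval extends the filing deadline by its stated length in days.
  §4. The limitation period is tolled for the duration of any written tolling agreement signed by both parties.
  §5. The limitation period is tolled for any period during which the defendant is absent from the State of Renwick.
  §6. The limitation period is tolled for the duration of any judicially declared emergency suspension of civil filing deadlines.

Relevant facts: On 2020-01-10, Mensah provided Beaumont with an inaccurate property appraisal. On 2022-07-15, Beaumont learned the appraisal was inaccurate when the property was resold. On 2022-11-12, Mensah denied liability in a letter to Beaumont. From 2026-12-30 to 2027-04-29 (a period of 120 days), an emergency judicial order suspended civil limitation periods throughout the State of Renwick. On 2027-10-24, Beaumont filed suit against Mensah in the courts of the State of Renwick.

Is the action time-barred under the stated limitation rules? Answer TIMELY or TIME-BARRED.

TIMELY

Taking the later of the act (2020-01-10) and discovery (2022-07-15), the claim accrued on 2022-07-15.
5 years from 2022-07-15 is 2027-07-15.
The period was tolled for 120 days by the emergency suspension of filing deadlines (2026-12-30 to 2027-04-29), pushing the deadline to 2027-11-12.
Nothing else in the chronology tolls or restarts the period.
The 2027-10-24 filing precedes the 2027-11-12 deadline; the claim is timely.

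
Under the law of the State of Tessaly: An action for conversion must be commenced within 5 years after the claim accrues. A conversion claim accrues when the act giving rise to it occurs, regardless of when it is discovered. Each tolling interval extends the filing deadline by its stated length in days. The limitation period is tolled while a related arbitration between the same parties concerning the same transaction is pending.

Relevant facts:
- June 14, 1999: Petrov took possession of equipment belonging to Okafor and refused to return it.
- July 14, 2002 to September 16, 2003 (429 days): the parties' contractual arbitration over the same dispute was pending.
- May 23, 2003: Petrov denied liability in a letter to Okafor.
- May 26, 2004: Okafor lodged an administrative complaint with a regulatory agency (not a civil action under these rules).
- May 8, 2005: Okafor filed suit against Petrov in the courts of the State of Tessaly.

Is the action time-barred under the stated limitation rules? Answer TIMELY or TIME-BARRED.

The claim accrued on June 14, 1999, when the wrongful act occurred.
Adding the 5 years base period to June 14, 1999 gives a deadline of June 14, 2004, before any tolling.
The pending related arbitration from July 14, 2002 to September 16, 2003 tolled the period for 429 days, extending the deadline to August 17, 2005.
The other events in the timeline have no effect on the limitation period under the stated rules.
Filing on May 8, 2005 beat the August 17, 2005 deadline — the action is timely.

TIMELY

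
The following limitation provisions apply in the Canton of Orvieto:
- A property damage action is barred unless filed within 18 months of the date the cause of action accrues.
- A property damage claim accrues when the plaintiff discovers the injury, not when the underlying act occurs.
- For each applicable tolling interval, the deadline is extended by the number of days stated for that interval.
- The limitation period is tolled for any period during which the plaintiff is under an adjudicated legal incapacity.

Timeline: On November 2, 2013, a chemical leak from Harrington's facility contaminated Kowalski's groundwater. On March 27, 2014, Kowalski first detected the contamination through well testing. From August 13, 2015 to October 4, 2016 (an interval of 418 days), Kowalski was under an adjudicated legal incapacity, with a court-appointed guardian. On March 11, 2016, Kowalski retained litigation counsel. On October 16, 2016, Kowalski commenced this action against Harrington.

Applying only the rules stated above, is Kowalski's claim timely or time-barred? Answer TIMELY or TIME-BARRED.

TIMELY

Under the discovery rule, the claim accrued on March 27, 2014, when Kowalski discovered the injury — not on the November 2, 2013 date of the underlying act.
18 months from March 27, 2014 is September 27, 2015.
Because the plaintiff's legal incapacity ran from August 13, 2015 to October 4, 2016, the deadline is extended by 418 days to November 18, 2016.
The other events in the timeline have no effect on the limitation period under the stated rules.
The October 16, 2016 filing precedes the November 18, 2016 deadline; the claim is timely.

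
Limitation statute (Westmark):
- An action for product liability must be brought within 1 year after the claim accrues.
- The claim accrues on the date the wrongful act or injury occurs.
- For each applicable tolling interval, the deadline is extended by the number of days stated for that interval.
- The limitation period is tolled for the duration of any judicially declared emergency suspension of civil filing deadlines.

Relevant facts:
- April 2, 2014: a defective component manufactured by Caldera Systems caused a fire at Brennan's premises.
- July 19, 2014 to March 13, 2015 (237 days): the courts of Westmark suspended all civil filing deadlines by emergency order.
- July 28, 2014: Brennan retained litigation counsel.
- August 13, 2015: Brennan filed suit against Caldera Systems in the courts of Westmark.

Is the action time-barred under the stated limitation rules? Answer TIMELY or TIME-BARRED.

The claim accrued on April 2, 2014, the date of the act.
Adding the 1 year base period to April 2, 2014 gives a deadline of April 2, 2015, before any tolling.
Because the emergency suspension of filing deadlines ran from July 19, 2014 to March 13, 2015, the deadline is extended by 237 days to November 25, 2015.
The other events in the timeline have no effect on the limitation period under the stated rules.
Filing on August 13, 2015 beat the November 25, 2015 deadline — the action is timely.

TIMELY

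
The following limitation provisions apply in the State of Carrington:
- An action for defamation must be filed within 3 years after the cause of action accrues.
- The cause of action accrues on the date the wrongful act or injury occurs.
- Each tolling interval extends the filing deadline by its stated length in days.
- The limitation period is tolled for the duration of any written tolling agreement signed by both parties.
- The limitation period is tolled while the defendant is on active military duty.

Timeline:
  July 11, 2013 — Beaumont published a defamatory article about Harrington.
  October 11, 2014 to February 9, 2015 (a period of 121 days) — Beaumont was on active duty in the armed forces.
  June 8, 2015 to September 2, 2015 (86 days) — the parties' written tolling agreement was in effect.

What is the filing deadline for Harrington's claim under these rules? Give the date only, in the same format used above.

February 3, 2017

The limitation period began to run on July 11, 2013.
The untolled deadline — 3 years after July 11, 2013 — is July 11, 2016.
The defendant's active military service from October 11, 2014 to February 9, 2015 tolled the period for 121 days, extending the deadline to November 9, 2016.
The period was tolled for 86 days by the written tolling agreement (June 8, 2015 to September 2, 2015), pushing the deadline to February 3, 2017.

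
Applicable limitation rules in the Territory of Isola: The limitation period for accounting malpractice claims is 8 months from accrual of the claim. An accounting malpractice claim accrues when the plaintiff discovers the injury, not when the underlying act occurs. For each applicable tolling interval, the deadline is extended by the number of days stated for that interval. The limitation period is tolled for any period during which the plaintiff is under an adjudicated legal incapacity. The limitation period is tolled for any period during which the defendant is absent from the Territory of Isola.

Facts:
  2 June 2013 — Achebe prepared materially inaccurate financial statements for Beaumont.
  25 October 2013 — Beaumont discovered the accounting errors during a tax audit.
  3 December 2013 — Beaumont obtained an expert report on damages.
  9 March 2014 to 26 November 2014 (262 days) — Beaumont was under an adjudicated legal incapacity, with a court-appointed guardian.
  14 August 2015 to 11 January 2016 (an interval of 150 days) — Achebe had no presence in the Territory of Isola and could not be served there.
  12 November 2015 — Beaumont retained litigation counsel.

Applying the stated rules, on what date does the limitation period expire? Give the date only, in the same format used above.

14 March 2015

Under the discovery rule, the claim accrued on 25 October 2013, when Beaumont discovered the injury — not on the 2 June 2013 date of the underlying act.
Adding the 8 months base period to 25 October 2013 gives a deadline of 25 June 2014, before any tolling.
Because the plaintiff's legal incapacity ran from 9 March 2014 to 26 November 2014, the deadline is extended by 262 days to 14 March 2015.
The defendant's absence from the jurisdiction starting 14 August 2015 came too late — the period had run on 14 March 2015 — and so does not extend the deadline.
None of the other events listed affects the running of the period under the stated rules.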